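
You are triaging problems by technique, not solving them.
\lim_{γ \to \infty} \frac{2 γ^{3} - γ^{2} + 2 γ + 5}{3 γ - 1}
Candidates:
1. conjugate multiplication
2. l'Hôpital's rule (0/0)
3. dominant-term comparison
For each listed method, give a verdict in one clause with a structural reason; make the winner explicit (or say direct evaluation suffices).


Verdict: dominant-term comparison — at large γ only the top-degree terms survive; compare the leading terms and the limit falls out.
- conjugate multiplication: there is no infinity-minus-infinity radical difference to rationalize.
- l'Hôpital's rule (0/0) — as a single quotient the expression runs to ∞/∞ at the limit point — an at-infinity form of the rule would apply, though the leading-growth comparison is the direct reading.
- dominant-term comparison: applicable, and directly so.


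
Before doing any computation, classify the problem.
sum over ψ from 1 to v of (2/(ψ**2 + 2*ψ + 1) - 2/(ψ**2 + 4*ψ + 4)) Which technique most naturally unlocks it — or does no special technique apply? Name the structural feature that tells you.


Best approach: telescoping — the generic term is a one-step difference of 2/(ψ**2 + 2*ψ + 1), so partial sums shortcut to endpoint evaluation.


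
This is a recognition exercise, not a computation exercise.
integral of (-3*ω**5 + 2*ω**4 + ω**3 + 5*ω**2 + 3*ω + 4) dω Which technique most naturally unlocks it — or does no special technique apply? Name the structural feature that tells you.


Method: no special technique — nothing composite, nothing rational, nothing trigonometric — each constant-multiple power of ω integrates by the power rule alone.


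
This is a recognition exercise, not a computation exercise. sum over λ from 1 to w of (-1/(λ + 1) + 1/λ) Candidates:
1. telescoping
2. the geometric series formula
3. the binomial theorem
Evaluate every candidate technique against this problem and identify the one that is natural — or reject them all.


Technique: telescoping — this sum is a zipper: each term contributes 1/λ and removes the next index's value, which the following term puts back, closing term by term.
- telescoping: applies; the problem has the shape this method handles.
- the geometric series formula — the ratio of consecutive terms depends on the index.
- the binomial theorem — no binomial coefficients pair up with complementary powers here.


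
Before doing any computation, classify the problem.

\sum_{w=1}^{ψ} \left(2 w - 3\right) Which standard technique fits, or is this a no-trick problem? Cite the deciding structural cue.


Best approach: no special technique — recognize the absence of structure: constant-multiple powers of w summed plainly, no special method required.


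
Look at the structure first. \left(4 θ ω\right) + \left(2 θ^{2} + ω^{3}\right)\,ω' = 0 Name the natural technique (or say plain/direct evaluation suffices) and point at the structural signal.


Technique: the exact-equation method — equality of cross partials is the green light — assemble the potential function term by term.


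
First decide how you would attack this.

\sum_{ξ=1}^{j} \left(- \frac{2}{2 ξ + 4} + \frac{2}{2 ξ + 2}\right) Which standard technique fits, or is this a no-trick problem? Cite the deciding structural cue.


Method: telescoping — the generic term is a one-step difference of \frac{2}{2 ξ + 2}, so partial sums shortcut to endpoint evaluation.


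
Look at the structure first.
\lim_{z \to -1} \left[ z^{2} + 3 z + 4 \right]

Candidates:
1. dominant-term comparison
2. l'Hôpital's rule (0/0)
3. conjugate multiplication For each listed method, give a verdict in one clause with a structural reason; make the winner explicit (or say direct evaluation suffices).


Diagnosis: no special technique — the function is continuous at -1; evaluation is itself the limit, no machinery required.
- dominant-term comparison: leading-power comparison does not apply to this form.
- l'Hôpital's rule (0/0) — substituting the point gives a finite value outright — there is no indeterminate clash to repair.
- conjugate multiplication: there is no infinity-minus-infinity radical difference to rationalize.


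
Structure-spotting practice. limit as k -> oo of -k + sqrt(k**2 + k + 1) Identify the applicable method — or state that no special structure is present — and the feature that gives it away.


Best approach: conjugate multiplication — sqrt(k**2 + k + 1) and k both blow up, but their difference is tame once the conjugate rationalizes it.


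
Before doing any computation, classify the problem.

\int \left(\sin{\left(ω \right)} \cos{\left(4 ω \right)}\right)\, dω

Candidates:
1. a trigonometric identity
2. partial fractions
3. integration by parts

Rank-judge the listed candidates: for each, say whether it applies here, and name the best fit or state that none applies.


Diagnosis: a trigonometric identity — \sin{\left(ω \right)} \cos{\left(4 ω \right)} is a beat pattern — rewrite the product as a sum of single-frequency waves before integrating.
- a trigonometric identity: applicable, and directly so.
- partial fractions: there is no rational-function structure to decompose.
- integration by parts: not the fit here: there is no polynomial factor to ladder down — parts can still close the trigonometric product by recursion, though the identity rewrite is the direct route.


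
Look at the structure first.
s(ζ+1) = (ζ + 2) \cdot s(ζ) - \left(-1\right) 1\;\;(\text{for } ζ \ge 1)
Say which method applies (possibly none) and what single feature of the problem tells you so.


Diagnosis: a summation factor — it is first-order linear but the coefficient ζ + 2 depends on the index, so multiply through by a summation factor to telescope it.


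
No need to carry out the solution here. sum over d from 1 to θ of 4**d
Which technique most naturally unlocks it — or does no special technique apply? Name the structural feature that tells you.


Technique: the geometric series formula — consecutive terms stand in a fixed index-free ratio — the geometric sum formula closes it.


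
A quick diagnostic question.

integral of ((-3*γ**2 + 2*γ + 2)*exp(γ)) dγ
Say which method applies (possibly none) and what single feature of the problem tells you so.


Verdict: integration by parts — differentiate -3*γ**2 + 2*γ + 2, integrate exp(γ): each pass lowers the polynomial degree, so parts terminates.


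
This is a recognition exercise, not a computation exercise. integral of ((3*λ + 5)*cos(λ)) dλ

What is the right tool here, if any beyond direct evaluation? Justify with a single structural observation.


Technique: integration by parts — the integrand splits as 3*λ + 5 times cos(λ) — repeatedly differentiating the polynomial part kills it, which is the parts ladder.


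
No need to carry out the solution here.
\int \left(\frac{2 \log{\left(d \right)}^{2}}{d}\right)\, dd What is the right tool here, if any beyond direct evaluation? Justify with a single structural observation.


Best approach: u-substitution — collected, the integrand has one factor that is, up to a constant, the derivative of an inner expression the rest depends on — substitute for that inner expression.


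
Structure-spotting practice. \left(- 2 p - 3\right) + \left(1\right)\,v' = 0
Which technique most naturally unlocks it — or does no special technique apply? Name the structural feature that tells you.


Best approach: no special technique — with v absent the equation is not coupled at all: direct integration in p.


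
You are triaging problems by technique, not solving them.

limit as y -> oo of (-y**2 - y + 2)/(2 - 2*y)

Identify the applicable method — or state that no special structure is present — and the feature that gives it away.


Diagnosis: dominant-term comparison — divide through by the highest power of y; every lower-order term dies and the dominant terms decide the limit. l'Hôpital's at-infinity variant applies to the expression viewed as a single quotient; the leading-term comparison is the direct route.


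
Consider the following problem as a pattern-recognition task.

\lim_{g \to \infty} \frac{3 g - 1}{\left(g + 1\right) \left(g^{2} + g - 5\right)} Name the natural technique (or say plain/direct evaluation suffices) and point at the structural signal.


Method: dominant-term comparison — as g grows, only the highest-degree terms matter — compare leading terms and read the limit off. Viewed as a single quotient this is an ∞/∞ form — an at-infinity application of l'Hôpital's rule would also resolve it; comparing leading growth reads the answer without differentiating.


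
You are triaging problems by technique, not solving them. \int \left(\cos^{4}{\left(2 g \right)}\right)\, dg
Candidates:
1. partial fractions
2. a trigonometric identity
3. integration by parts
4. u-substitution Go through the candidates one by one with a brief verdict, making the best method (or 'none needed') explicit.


Diagnosis: a trigonometric identity — the even trigonometric power \cos^{4}{\left(2 g \right)} reduces by a double-angle identity before any integration is attempted.
- partial fractions: the expression is not a ratio of polynomials that decomposes further.
- a trigonometric identity — applicable, and directly so.
- integration by parts — not the fit here: there is no polynomial factor to ladder down — parts can still close the trigonometric product by recursion, though the identity rewrite is the direct route.
- u-substitution: no subexpression of the integrand serves as a whole-integral substitution inner — individual terms may offer their own, but none carries its derivative as a factor of the full integrand; a working change of variable would have to be constructed from outside the expression.


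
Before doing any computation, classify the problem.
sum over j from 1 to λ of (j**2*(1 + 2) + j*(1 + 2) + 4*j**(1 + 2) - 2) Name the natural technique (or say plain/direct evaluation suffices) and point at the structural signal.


Technique: no special technique — no ratio, no shift structure, no binomial pattern: sum the constant-multiple powers of j with known formulas.


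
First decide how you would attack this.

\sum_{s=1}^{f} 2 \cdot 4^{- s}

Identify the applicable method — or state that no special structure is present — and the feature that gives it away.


Technique: the geometric series formula — consecutive terms stand in a fixed index-free ratio — the geometric sum formula closes it.


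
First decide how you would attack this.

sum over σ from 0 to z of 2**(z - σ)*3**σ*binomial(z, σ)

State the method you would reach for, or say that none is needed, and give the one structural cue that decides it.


Method: the binomial theorem — the summand is term σ of a binomial expansion in 3 and 2; the whole sum is a single power.


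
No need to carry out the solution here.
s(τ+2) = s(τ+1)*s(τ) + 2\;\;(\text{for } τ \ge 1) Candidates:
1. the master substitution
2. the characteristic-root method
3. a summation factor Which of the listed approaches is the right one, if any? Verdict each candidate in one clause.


Technique: no special technique — once the recursion is nonlinear, characteristic roots, master substitutions, and summation factors are all off the table.
- the master substitution — no fixed divisor shrinks the index between calls.
- the characteristic-root method — nonlinearity rules out exponential-mode superposition from the start.
- a summation factor — the recursion is nonlinear — outside the first-order linear family a summation factor addresses.


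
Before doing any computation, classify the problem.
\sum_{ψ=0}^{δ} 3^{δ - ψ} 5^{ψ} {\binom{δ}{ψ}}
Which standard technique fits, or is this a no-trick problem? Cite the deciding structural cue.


Best approach: the binomial theorem — {\binom{δ}{ψ}} weighting matched powers of 5 and 3 is the expanded form of (5 + 3)^δ — fold it back up.


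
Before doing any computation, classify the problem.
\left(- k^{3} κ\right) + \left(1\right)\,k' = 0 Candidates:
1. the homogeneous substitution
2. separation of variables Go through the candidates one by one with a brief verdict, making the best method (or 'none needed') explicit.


Best approach: separation of variables — the derivative equals a pure function of κ (namely κ) times a pure function of k (namely k^{3}); divide and integrate each side.
- the homogeneous substitution — the slope changes under joint rescaling, failing the degree-zero test.
- separation of variables: yes — fits the structure here.


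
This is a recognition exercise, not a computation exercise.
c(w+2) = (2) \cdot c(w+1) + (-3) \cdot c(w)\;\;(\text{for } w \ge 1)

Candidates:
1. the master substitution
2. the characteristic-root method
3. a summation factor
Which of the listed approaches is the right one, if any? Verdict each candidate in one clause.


Best approach: the characteristic-root method — constant coefficients and linearity mean the ansatz r^w reduces it to solving the characteristic polynomial.
- the master substitution: no fixed divisor shrinks the index between calls.
- the characteristic-root method: applicable, and directly so.
- a summation factor: a summation factor telescopes one-step recursions; this one carries higher-order memory.


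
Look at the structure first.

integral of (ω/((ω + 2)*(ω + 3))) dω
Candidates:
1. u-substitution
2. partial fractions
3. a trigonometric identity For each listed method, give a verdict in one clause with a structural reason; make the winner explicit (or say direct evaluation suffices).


Verdict: partial fractions — a proper rational integrand whose denominator splits into simpler factors — decompose into partial fractions first.
- u-substitution — no subexpression of the integrand serves as a whole-integral substitution inner — individual terms may offer their own, but none carries its derivative as a factor of the full integrand; a working change of variable would have to be constructed from outside the expression.
- partial fractions: applies; the problem has the shape this method handles.
- a trigonometric identity: no sine or cosine appears, so there is nothing for a trigonometric identity to act on.


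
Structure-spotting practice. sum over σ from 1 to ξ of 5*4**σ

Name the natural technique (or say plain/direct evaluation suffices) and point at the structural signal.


Verdict: the geometric series formula — each term is 4 times the previous one, so the geometric-series formula applies directly.


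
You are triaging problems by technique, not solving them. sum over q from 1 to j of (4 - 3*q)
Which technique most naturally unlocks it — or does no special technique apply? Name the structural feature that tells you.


Verdict: no special technique — no ratio, no shift structure, no binomial pattern: sum the constant-multiple powers of q with known formulas.


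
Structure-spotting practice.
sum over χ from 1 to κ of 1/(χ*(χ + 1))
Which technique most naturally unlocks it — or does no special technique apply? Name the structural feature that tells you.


Diagnosis: telescoping — after splitting 1/(χ*(χ + 1)) into partial fractions, the pieces are shifted copies of one function and cancel telescopically.


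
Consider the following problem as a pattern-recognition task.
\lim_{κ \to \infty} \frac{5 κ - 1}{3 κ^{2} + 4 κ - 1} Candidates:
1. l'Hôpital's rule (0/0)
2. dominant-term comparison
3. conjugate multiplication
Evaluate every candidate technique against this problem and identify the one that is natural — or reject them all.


Verdict: dominant-term comparison — growth-rate triage: the leading powers of κ decide the limit, everything else is noise.
- l'Hôpital's rule (0/0): viewed as a single quotient this runs to ∞/∞, not the 0/0 clash this candidate addresses; an at-infinity variant of the rule would resolve it, but comparing leading growth reads the answer without differentiating.
- dominant-term comparison: a fit — the right tool for this form.
- conjugate multiplication — there is no infinity-minus-infinity radical difference to rationalize.


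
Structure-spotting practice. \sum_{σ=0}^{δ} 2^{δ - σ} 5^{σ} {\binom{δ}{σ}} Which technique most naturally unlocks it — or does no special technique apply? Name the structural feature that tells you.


Method: the binomial theorem — the summand is term σ of a binomial expansion in 5 and 2; the whole sum is a single power.


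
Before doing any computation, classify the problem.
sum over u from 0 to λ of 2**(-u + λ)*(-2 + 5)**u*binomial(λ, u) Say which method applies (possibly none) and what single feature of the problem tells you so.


Diagnosis: the binomial theorem — the binomial coefficients weight matched powers of (-2 + 5) and 2, which is exactly the expansion of a binomial power.


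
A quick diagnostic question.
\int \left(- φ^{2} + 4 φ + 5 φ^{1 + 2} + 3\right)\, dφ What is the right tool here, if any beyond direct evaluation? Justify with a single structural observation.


Verdict: no special technique — nothing composite, nothing rational, nothing trigonometric — each constant-multiple power of φ integrates by the power rule alone.


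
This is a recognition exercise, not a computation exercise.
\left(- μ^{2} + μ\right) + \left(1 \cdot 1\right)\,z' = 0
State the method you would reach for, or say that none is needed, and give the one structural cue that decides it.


Method: no special technique — the slope is a function of μ alone, so integrate both sides directly.


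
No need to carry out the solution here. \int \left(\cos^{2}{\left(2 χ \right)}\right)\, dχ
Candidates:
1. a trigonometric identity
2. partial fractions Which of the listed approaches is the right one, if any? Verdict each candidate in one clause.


Best approach: a trigonometric identity — the exponent on \cos^{2}{\left(2 χ \right)} is even — the power-reduction identity is the standard preprocessing step.
- a trigonometric identity: applies; the problem has the shape this method handles.
- partial fractions — the expression is not a ratio of polynomials that decomposes further.


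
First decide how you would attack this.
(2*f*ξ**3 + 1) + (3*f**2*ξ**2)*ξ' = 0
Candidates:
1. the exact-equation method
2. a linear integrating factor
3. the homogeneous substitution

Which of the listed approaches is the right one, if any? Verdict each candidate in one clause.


Technique: the exact-equation method — take the mixed partials of 2*f*ξ**3 + 1 and 3*f**2*ξ**2: they are equal, which certifies an exact differential.
- the exact-equation method: yes, a natural case for it.
- a linear integrating factor: a nonlinear term in the unknown puts this outside the integrating-factor template.
- the homogeneous substitution — rescaling both variables together changes the slope, so no ratio substitution collapses it.


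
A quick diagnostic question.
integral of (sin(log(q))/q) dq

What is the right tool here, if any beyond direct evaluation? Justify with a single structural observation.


Method: u-substitution — collected, the integrand has one factor that is, up to a constant, the derivative of an inner expression the rest depends on — substitute for that inner expression.


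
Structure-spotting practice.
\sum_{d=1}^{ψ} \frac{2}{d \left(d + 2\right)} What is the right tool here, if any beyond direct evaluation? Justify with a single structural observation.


Method: telescoping — \frac{2}{d \left(d + 2\right)} is a collapsed telescope: expand it into simple fractions to see the cancellation.


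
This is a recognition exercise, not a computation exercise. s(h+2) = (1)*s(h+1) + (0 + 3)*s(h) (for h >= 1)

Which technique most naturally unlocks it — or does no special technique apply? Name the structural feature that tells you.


Best approach: the characteristic-root method — fixed numeric weights on consecutive terms and no forcing term added: the root method in its home territory.


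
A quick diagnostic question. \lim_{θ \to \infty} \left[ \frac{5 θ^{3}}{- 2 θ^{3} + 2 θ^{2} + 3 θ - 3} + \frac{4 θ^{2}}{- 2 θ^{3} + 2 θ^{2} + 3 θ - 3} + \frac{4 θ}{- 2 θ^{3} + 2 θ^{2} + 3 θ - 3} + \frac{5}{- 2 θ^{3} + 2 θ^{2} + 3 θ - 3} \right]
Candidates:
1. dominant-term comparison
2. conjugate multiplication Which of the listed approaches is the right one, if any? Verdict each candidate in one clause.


Method: dominant-term comparison — divide by the highest power of θ present: lower-order terms vanish and the dominant ratio remains.
- dominant-term comparison: applies; the problem has the shape this method handles.
- conjugate multiplication — rationalization has no target — no divergent radical difference appears.


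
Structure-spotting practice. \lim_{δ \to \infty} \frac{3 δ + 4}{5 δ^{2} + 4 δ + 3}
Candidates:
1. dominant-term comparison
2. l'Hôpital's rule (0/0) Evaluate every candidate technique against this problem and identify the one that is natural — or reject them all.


Verdict: dominant-term comparison — as δ grows, only the highest-degree terms matter — compare leading terms and read the limit off.
- dominant-term comparison — yes — fits the structure here.
- l'Hôpital's rule (0/0) — as a single quotient the expression runs to ∞/∞ at the limit point — an at-infinity form of the rule would apply, though the leading-growth comparison is the direct reading.


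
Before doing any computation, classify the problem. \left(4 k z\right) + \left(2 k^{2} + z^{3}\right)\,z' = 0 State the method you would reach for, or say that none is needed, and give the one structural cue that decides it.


Method: the exact-equation method — equality of cross partials is the green light — assemble the potential function term by term.


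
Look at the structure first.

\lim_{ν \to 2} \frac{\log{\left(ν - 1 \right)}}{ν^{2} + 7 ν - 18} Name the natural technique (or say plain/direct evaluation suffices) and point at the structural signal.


Diagnosis: l'Hôpital's rule (0/0) — substituting 2 gives 0 over 0; differentiate top and bottom once and re-evaluate. Known elementary limits would finish this too — the rule just bypasses the case analysis.


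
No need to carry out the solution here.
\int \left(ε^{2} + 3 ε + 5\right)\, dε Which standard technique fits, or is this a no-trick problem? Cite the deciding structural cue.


Diagnosis: no special technique — a term-by-term power-rule job in ε; no substitution or rearrangement earns its keep here.


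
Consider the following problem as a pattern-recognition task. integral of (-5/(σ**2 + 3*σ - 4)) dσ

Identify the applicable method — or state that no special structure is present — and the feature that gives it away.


Best approach: partial fractions — the bottom, σ**2 + 3*σ - 4, comes apart into simple factors, and a proper rational function over split factors decomposes.


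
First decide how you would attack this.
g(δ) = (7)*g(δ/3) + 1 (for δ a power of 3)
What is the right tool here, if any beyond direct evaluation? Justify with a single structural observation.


Best approach: the master substitution — recursion at δ/3 is multiplicative in the index; logarithmic reindexing via δ = 3^m linearizes it.


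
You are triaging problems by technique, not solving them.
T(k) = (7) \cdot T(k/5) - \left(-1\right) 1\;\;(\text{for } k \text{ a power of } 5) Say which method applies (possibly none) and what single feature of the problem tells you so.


Method: the master substitution — the argument contracts 5-fold per step: reindex k exponentially and solve the linear recurrence in the new index.


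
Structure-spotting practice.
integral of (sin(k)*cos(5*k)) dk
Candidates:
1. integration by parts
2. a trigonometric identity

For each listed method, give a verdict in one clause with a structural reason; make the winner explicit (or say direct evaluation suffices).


Method: a trigonometric identity — the identity turns sin(k)*cos(5*k) into two lone cosines/sines, each trivially integrable.
- integration by parts: not the fit here: there is no polynomial factor to ladder down — parts can still close the trigonometric product by recursion, though the identity rewrite is the direct route.
- a trigonometric identity — applies; the problem has the shape this method handles.


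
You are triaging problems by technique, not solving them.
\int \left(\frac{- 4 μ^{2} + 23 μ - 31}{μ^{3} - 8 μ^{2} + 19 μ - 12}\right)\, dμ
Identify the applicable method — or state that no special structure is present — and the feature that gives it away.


Verdict: partial fractions — once μ^{3} - 8 μ^{2} + 19 μ - 12 is factored, each root contributes a simple-fraction term; integrate them one at a time.


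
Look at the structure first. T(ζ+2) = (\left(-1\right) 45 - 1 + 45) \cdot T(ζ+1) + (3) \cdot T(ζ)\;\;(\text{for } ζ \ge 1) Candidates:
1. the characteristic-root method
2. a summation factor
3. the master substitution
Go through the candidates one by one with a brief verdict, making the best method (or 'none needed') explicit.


Best approach: the characteristic-root method — this is the constant-coefficient homogeneous case — the whole solution in ζ reduces to a polynomial's roots.
- the characteristic-root method — yes — fits the structure here.
- a summation factor: a summation factor telescopes one-step recursions; this one carries higher-order memory.
- the master substitution: this is shift-type recursion, outside the divide-and-conquer template.


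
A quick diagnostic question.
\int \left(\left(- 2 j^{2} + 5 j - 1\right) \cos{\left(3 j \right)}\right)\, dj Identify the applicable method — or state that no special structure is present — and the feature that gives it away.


Best approach: integration by parts — the integrand splits as - 2 j^{2} + 5 j - 1 times \cos{\left(3 j \right)} — repeatedly differentiating the polynomial part kills it, which is the parts ladder.


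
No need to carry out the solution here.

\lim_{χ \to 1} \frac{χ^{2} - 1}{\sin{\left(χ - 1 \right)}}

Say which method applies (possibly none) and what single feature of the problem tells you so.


Diagnosis: l'Hôpital's rule (0/0) — plug in 1: top and bottom both hit zero, so differentiate each and retry. One could equally expand both pieces locally and compare leading terms; the rule does that in one stroke.


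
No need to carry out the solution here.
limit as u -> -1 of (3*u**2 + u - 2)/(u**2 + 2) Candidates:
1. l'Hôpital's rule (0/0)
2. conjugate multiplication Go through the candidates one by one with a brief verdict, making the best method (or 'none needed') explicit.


Best approach: no special technique — the expression is continuous at the evaluation point — substitute directly; no indeterminate form appears.
- l'Hôpital's rule (0/0): substituting the point gives a finite value outright — there is no indeterminate clash to repair.
- conjugate multiplication — rationalization has no target — no divergent radical difference appears.


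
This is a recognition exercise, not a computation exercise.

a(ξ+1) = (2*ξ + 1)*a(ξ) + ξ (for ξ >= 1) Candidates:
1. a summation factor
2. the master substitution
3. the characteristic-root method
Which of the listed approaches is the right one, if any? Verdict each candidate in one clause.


Technique: a summation factor — rescale the sequence by the product of the weights 2*ξ + 1 so far — the recurrence collapses to a plain running sum.
- a summation factor: yes, a natural case for it.
- the master substitution: no fixed divisor shrinks the index between calls.
- the characteristic-root method — an index-dependent weight blocks the pure exponential ansatz.


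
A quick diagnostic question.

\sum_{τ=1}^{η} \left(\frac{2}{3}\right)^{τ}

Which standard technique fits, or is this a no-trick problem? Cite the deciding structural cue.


Method: the geometric series formula — consecutive terms stand in a fixed index-free ratio — the geometric sum formula closes it.


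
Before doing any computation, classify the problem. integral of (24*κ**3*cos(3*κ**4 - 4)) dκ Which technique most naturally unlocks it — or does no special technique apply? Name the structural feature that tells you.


Verdict: u-substitution — everything non-trivial happens through the inner expression 3*κ**4 - 4, and its derivative accounts for the remaining factor up to a constant, so set u = 3*κ**4 - 4.


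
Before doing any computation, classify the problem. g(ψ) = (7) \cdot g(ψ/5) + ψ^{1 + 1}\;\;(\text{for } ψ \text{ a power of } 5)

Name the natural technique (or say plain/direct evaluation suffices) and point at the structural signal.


Diagnosis: the master substitution — the argument shrinks by the factor 5, so measure the index on a logarithmic scale and the recursion becomes a shift.


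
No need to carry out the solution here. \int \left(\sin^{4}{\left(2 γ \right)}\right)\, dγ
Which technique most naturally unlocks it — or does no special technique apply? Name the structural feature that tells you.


Diagnosis: a trigonometric identity — \sin^{4}{\left(2 γ \right)} is the textbook power-reduction case — identities first, antiderivatives second.


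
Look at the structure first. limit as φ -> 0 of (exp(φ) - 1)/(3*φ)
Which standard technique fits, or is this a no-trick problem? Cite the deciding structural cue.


Technique: l'Hôpital's rule (0/0) — substituting 0 gives 0 over 0; differentiate top and bottom once and re-evaluate. Known elementary limits would finish this too — the rule just bypasses the case analysis.


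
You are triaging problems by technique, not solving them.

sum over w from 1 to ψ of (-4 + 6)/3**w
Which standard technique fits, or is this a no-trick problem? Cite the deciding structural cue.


Technique: the geometric series formula — consecutive terms stand in a fixed index-free ratio — the geometric sum formula closes it.


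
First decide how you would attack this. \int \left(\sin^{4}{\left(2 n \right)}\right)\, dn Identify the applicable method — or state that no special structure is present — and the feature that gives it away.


Best approach: a trigonometric identity — the even trigonometric power \sin^{4}{\left(2 n \right)} reduces by a double-angle identity before any integration is attempted.


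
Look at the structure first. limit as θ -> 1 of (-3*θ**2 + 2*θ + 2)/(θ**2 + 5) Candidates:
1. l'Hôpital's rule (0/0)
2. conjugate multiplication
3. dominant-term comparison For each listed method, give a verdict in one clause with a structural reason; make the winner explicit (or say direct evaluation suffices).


Diagnosis: no special technique — the expression is continuous at 1 — substitute and evaluate; no indeterminate form appears.
- l'Hôpital's rule (0/0) — evaluation at the point is determinate, so the rule has nothing to repair.
- conjugate multiplication: multiplying by a conjugate would not remove any indeterminacy here.
- dominant-term comparison: this limit is not decided by comparing leading-term growth at infinity.


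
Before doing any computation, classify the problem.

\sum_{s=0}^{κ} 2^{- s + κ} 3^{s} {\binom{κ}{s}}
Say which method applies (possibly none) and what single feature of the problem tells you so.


Method: the binomial theorem — the binomial coefficients weight matched powers of 3 and 2, which is exactly the expansion of a binomial power.


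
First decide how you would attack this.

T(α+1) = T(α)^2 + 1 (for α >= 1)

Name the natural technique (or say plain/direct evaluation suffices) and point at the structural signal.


Method: no special technique — the new term depends nonlinearly on the old ones, which disqualifies every superposition-based technique.


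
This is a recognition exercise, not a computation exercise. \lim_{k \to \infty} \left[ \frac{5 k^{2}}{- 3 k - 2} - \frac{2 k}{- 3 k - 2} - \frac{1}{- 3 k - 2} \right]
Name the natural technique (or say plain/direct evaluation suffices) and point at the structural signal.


Diagnosis: dominant-term comparison — growth-rate triage: the leading powers of k decide the limit, everything else is noise. l'Hôpital's at-infinity variant applies to the expression viewed as a single quotient; the leading-term comparison is the direct route.


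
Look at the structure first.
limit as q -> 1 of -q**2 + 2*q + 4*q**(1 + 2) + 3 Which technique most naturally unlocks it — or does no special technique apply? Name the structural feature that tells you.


Method: no special technique — no zero denominators, no indeterminate clash at 1 — substitute and read off the value.


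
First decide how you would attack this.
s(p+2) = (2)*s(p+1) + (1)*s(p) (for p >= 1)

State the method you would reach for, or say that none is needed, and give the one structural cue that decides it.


Diagnosis: the characteristic-root method — the recurrence is linear and homogeneous with constant coefficients, so the ansatz r^p turns it into a polynomial equation for r.


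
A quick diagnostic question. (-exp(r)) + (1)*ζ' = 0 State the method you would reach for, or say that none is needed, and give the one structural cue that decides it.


Diagnosis: no special technique — with ζ absent the equation is not coupled at all: direct integration in r.


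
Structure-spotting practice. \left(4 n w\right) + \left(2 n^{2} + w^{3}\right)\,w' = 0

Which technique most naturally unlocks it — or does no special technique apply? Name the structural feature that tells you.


Best approach: the exact-equation method — d/dw of 4 n w equals d/dn of 2 n^{2} + w^{3}: the form is a total differential of one potential — integrate it exactly.


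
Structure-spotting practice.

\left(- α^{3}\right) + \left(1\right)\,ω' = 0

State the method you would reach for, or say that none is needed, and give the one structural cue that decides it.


Diagnosis: no special technique — solved for the derivative, ω never appears on the right — this is a direct integration in α, not a differential-equations problem at heart.


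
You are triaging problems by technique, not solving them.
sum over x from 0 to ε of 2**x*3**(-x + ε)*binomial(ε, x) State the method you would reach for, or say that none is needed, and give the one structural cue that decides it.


Best approach: the binomial theorem — terms weighting binomial(ε, x) against matched powers of 2 and 3 reassemble into (2 + 3)^ε by the binomial theorem.


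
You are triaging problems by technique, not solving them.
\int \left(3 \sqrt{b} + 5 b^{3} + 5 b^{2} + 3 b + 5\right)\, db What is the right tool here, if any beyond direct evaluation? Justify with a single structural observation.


Method: no special technique — scan for structure and find none: constant multiples of powers of b, integrate directly.


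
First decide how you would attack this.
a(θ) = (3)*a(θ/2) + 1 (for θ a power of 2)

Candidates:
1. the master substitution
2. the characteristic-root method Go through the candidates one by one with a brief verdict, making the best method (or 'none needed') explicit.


Diagnosis: the master substitution — the index is divided (θ/2), not shifted — substitute θ = 2^m to straighten it into a shift recurrence.
- the master substitution — applies; the problem has the shape this method handles.
- the characteristic-root method — a divided-index call is not the fixed-shift linear shape that characteristic roots solve.


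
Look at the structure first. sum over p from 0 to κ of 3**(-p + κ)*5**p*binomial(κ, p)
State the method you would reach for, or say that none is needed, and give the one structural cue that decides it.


Verdict: the binomial theorem — binomial(κ, p) weighting matched powers of 5 and 3 is the expanded form of (5 + 3)^κ — fold it back up.


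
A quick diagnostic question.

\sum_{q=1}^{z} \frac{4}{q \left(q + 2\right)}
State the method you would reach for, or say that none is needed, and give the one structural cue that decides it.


Verdict: telescoping — one partial-fraction pass turns \frac{4}{q \left(q + 2\right)} into a shifted difference, and shifted differences telescope.


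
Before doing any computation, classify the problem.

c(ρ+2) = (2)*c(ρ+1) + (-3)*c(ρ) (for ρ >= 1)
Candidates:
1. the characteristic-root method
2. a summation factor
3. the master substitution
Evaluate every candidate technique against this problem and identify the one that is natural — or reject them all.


Best approach: the characteristic-root method — this is the constant-coefficient homogeneous case — the whole solution in ρ reduces to a polynomial's roots.
- the characteristic-root method: yes — fits the structure here.
- a summation factor — a summation factor telescopes one-step recursions; this one carries higher-order memory.
- the master substitution — with no divided-index recursive call, reindexing by powers of a base buys nothing.


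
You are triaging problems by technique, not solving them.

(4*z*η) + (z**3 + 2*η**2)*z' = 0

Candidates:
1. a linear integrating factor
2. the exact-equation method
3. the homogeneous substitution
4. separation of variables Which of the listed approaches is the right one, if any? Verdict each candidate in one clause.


Method: the exact-equation method — checking ∂/∂z of 4*z*η against ∂/∂η of z**3 + 2*η**2: they match — the equation is exact as it stands.
- a linear integrating factor — the unknown enters nonlinearly (through a power, a denominator, or a transcendental function), which the linear integrating-factor recipe cannot absorb as-is — any repair would come from a preliminary substitution, not the factor.
- the exact-equation method — a fit — the right tool for this form.
- the homogeneous substitution — the ratio of the variables does not determine the slope.
- separation of variables: the two dependences do not factor apart.


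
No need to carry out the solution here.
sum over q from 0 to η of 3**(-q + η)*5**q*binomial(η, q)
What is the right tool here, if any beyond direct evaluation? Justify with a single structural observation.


Best approach: the binomial theorem — binomial(η, q) weighting matched powers of 5 and 3 is the expanded form of (5 + 3)^η — fold it back up.


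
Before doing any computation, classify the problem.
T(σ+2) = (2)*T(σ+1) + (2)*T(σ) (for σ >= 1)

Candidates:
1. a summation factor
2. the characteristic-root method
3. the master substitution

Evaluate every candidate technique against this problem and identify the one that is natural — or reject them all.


Technique: the characteristic-root method — linear, homogeneous, constant coefficients: solutions of the form r^σ exist — find the roots of the characteristic polynomial.
- a summation factor: the recurrence reaches back more than one step, outside the first-order family a summation factor normalizes.
- the characteristic-root method: applies; the problem has the shape this method handles.
- the master substitution: the recursion shifts the index rather than dividing it.


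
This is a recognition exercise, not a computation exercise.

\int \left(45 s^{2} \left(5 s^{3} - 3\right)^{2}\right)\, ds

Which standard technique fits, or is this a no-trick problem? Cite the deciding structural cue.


Verdict: u-substitution — structure check: outer function, inner expression 5 s^{3} - 3, inner derivative as a factor — the classic u = 5 s^{3} - 3 pattern. A patient expand-and-integrate also lands it; recognizing the inner expression is the shortcut.


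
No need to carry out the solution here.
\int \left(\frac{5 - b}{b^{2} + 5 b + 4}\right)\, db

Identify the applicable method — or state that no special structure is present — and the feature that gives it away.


Diagnosis: partial fractions — break b^{2} + 5 b + 4 into its roots and the integral splits into logarithm-sized bites.
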